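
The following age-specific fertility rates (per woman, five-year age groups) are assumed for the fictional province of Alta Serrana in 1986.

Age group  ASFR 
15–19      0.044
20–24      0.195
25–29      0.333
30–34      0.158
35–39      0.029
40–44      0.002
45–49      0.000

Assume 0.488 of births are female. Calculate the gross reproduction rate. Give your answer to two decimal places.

1.86

Proportion female at birth = 0.488.
Sum of ASFRs = 0.044 + 0.195 + 0.333 + 0.158 + 0.029 + 0.002 + 0.000 = 0.761
TFR = 5 × 0.761 = 3.805
GRR = 0.488 × 3.805 = 1.85684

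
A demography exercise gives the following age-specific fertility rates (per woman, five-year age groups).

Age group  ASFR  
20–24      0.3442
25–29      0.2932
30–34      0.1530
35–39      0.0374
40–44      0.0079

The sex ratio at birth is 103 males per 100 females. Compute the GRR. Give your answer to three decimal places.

Proportion female at birth = 100 / (100 + 103) = 0.49261.
Sum of ASFRs = 0.3442 + 0.2932 + 0.1530 + 0.0374 + 0.0079 = 0.8357
TFR = 5 × 0.8357 = 4.1785
GRR = 0.49261 × 4.1785 = 2.05837

2.058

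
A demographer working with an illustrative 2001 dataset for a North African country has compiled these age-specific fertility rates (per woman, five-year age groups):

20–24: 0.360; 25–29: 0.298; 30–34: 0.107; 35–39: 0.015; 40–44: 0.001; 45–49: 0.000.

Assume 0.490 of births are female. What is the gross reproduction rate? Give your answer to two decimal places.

1.91

Proportion female at birth = 0.490.
Sum of ASFRs = 0.360 + 0.298 + 0.107 + 0.015 + 0.001 + 0.000 = 0.781
TFR = 5 × 0.781 = 3.905
GRR = 0.490 × 3.905 = 1.91345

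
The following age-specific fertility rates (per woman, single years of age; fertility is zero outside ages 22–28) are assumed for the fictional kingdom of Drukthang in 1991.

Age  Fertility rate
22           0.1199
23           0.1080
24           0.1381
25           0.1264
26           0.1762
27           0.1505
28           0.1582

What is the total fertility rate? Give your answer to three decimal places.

Sum of ASFRs = 0.1199 + 0.1080 + 0.1381 + 0.1264 + 0.1762 + 0.1505 + 0.1582 = 0.9773
TFR = 0.9773

0.977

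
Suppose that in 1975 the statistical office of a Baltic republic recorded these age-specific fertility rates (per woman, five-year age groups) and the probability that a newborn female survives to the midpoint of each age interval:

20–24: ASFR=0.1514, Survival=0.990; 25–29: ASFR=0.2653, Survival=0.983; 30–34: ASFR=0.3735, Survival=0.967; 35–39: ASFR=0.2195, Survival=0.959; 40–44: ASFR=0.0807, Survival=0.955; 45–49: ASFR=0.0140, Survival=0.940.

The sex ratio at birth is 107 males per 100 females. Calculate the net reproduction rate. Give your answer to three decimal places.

2.591

Proportion female at birth = 100 / (100 + 107) = 0.48309.
Each age group contributes 5 × ASFR × survival:
  20–24: 5 × 0.1514 × 0.990 = 0.74943
  25–29: 5 × 0.2653 × 0.983 = 1.30395
  30–34: 5 × 0.3735 × 0.967 = 1.80587
  35–39: 5 × 0.2195 × 0.959 = 1.05250
  40–44: 5 × 0.0807 × 0.955 = 0.38534
  45–49: 5 × 0.0140 × 0.940 = 0.06580
Sum = 5.36289
NRR = 0.48309 × 5.36289 = 2.59076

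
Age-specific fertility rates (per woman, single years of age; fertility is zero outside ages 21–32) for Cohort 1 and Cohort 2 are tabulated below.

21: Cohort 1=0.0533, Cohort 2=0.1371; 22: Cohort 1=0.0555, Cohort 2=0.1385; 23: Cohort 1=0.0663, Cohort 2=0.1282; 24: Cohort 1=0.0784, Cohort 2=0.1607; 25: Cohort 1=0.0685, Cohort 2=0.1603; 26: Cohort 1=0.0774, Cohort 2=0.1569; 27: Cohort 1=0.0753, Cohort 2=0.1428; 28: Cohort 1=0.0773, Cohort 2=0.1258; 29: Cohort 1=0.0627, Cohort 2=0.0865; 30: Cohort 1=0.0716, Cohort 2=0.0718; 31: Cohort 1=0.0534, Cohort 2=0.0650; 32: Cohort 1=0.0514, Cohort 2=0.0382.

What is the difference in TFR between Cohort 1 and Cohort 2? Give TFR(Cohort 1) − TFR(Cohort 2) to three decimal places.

-0.621

Cohort 1:
  Sum of ASFRs = 0.0533 + 0.0555 + 0.0663 + 0.0784 + 0.0685 + 0.0774 + 0.0753 + 0.0773 + 0.0627 + 0.0716 + 0.0534 + 0.0514 = 0.7911
  TFR = 0.7911
Cohort 2:
  Sum of ASFRs = 0.1371 + 0.1385 + 0.1282 + 0.1607 + 0.1603 + 0.1569 + 0.1428 + 0.1258 + 0.0865 + 0.0718 + 0.0650 + 0.0382 = 1.4118
  TFR = 1.4118
Difference = 0.7911 − 1.4118 = -0.6207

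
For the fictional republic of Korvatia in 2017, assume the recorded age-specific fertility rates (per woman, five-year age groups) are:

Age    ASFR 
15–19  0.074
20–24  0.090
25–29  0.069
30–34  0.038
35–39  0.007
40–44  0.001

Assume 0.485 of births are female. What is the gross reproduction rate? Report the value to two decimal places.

0.68

Proportion female at birth = 0.485.
Sum of ASFRs = 0.074 + 0.090 + 0.069 + 0.038 + 0.007 + 0.001 = 0.279
TFR = 5 × 0.279 = 1.395
GRR = 0.485 × 1.395 = 0.67658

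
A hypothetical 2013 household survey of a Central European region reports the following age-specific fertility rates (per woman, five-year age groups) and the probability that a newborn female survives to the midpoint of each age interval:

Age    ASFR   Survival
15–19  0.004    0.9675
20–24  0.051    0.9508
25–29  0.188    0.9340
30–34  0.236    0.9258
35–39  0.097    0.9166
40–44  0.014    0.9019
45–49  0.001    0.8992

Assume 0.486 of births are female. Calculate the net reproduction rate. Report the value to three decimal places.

Proportion female at birth = 0.486.
Survival-weighted fertility by age (5·fₓ·Sₓ):
  15–19: 5 × 0.004 × 0.9675 = 0.01935
  20–24: 5 × 0.051 × 0.9508 = 0.24245
  25–29: 5 × 0.188 × 0.9340 = 0.87796
  30–34: 5 × 0.236 × 0.9258 = 1.09244
  35–39: 5 × 0.097 × 0.9166 = 0.44455
  40–44: 5 × 0.014 × 0.9019 = 0.06313
  45–49: 5 × 0.001 × 0.8992 = 0.00450
Sum = 2.74438
NRR = 0.486 × 2.74438 = 1.33377
With NRR above 1 the population is above replacement fertility.

1.334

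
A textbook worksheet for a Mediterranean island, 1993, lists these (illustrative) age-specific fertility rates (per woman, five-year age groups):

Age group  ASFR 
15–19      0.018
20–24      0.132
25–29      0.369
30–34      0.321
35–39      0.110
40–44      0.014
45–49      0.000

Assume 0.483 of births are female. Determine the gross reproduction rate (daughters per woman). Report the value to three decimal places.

2.328

Proportion female at birth = 0.483.
Sum of ASFRs = 0.018 + 0.132 + 0.369 + 0.321 + 0.110 + 0.014 + 0.000 = 0.964
TFR = 5 × 0.964 = 4.82
GRR = 0.483 × 4.82 = 2.32806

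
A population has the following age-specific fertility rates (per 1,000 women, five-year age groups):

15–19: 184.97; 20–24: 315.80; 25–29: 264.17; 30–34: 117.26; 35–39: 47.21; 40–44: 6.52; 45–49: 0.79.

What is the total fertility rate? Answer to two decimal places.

Sum of ASFRs = 184.97 + 315.80 + 264.17 + 117.26 + 47.21 + 6.52 + 0.79 = 936.72
TFR = 5 × 936.72 / 1000 = 4.6836

4.68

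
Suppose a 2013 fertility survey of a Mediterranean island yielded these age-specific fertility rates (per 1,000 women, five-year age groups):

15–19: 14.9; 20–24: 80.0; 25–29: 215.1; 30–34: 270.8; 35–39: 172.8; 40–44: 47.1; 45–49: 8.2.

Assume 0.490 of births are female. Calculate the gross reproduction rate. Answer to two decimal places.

1.98

Proportion female at birth = 0.490.
Sum of ASFRs = 14.9 + 80.0 + 215.1 + 270.8 + 172.8 + 47.1 + 8.2 = 808.9
TFR = 5 × 808.9 / 1000 = 4.0445
GRR = 0.490 × 4.0445 = 1.98181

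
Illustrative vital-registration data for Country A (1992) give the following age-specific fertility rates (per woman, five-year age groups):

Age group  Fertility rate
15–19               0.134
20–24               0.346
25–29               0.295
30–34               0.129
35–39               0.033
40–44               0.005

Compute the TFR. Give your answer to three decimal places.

4.710

Sum of ASFRs = 0.134 + 0.346 + 0.295 + 0.129 + 0.033 + 0.005 = 0.942
TFR = 5 × 0.942 = 4.71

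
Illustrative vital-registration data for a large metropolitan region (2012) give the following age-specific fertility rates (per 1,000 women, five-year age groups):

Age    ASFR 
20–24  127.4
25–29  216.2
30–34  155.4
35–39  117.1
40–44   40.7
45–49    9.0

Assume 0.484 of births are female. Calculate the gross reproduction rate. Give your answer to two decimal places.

Proportion female at birth = 0.484.
Sum of ASFRs = 127.4 + 216.2 + 155.4 + 117.1 + 40.7 + 9.0 = 665.8
TFR = 5 × 665.8 / 1000 = 3.329
GRR = 0.484 × 3.329 = 1.61124

1.61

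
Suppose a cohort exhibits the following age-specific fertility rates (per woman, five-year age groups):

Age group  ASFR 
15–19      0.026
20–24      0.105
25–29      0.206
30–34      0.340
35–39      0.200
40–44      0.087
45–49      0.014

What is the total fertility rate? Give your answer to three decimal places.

Sum of ASFRs = 0.026 + 0.105 + 0.206 + 0.340 + 0.200 + 0.087 + 0.014 = 0.978
TFR = 5 × 0.978 = 4.89

4.890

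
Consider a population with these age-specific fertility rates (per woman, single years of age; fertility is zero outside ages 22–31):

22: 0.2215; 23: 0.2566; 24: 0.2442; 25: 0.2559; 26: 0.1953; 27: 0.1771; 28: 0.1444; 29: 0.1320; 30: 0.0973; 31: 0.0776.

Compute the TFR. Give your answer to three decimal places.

1.802

Sum of ASFRs = 0.2215 + 0.2566 + 0.2442 + 0.2559 + 0.1953 + 0.1771 + 0.1444 + 0.1320 + 0.0973 + 0.0776 = 1.8019
TFR = 1.8019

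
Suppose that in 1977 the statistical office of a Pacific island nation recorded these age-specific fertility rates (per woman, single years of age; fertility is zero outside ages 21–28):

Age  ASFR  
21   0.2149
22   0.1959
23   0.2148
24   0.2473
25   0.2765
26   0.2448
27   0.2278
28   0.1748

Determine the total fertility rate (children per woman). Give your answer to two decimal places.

1.80

Sum of ASFRs = 0.2149 + 0.1959 + 0.2148 + 0.2473 + 0.2765 + 0.2448 + 0.2278 + 0.1748 = 1.7968
TFR = 1.7968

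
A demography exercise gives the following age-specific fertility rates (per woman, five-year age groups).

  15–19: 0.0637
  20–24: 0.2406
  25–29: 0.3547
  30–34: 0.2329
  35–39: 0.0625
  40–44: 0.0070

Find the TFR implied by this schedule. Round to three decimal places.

Sum of ASFRs = 0.0637 + 0.2406 + 0.3547 + 0.2329 + 0.0625 + 0.0070 = 0.9614
TFR = 5 × 0.9614 = 4.807

4.807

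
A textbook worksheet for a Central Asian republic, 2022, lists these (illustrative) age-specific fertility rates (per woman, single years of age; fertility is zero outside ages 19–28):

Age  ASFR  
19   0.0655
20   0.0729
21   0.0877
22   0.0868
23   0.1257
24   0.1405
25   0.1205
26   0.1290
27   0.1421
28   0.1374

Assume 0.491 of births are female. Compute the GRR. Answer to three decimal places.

Proportion female at birth = 0.491.
Sum of ASFRs = 0.0655 + 0.0729 + 0.0877 + 0.0868 + 0.1257 + 0.1405 + 0.1205 + 0.1290 + 0.1421 + 0.1374 = 1.1081
TFR = 1.1081
GRR = 0.491 × 1.1081 = 0.54408

0.544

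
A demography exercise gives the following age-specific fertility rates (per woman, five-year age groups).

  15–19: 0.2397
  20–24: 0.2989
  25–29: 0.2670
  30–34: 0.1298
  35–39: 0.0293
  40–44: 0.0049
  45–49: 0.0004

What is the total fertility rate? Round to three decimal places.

Sum of ASFRs = 0.2397 + 0.2989 + 0.2670 + 0.1298 + 0.0293 + 0.0049 + 0.0004 = 0.9700
TFR = 5 × 0.9700 = 4.85

4.850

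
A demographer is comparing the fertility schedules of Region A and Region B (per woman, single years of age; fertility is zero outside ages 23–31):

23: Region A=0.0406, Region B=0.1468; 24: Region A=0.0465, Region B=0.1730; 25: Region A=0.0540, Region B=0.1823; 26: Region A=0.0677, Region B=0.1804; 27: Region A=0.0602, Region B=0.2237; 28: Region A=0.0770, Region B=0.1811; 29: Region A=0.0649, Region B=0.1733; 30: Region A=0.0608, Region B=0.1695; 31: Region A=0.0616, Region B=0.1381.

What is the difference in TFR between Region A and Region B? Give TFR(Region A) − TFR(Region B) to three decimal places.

Region A:
  Sum of ASFRs = 0.0406 + 0.0465 + 0.0540 + 0.0677 + 0.0602 + 0.0770 + 0.0649 + 0.0608 + 0.0616 = 0.5333
  TFR = 0.5333
Region B:
  Sum of ASFRs = 0.1468 + 0.1730 + 0.1823 + 0.1804 + 0.2237 + 0.1811 + 0.1733 + 0.1695 + 0.1381 = 1.5682
  TFR = 1.5682
Difference = 0.5333 − 1.5682 = -1.0349

-1.035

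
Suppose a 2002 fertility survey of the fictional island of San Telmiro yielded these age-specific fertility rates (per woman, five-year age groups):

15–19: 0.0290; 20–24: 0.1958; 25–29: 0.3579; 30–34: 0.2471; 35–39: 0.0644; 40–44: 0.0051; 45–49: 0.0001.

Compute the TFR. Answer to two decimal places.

4.50

Sum of ASFRs = 0.0290 + 0.1958 + 0.3579 + 0.2471 + 0.0644 + 0.0051 + 0.0001 = 0.8994
TFR = 5 × 0.8994 = 4.497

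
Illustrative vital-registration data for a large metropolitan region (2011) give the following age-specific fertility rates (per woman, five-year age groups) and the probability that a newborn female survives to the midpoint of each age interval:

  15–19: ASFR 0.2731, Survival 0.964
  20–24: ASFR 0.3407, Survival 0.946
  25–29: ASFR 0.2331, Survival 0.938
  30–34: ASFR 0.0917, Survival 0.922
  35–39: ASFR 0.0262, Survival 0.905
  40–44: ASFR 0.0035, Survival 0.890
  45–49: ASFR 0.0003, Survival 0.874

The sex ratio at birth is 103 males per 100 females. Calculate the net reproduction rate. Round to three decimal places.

2.256

Proportion female at birth = 100 / (100 + 103) = 0.49261.
Survival-weighted fertility by age (5·fₓ·Sₓ):
  15–19: 5 × 0.2731 × 0.964 = 1.31634
  20–24: 5 × 0.3407 × 0.946 = 1.61151
  25–29: 5 × 0.2331 × 0.938 = 1.09324
  30–34: 5 × 0.0917 × 0.922 = 0.42274
  35–39: 5 × 0.0262 × 0.905 = 0.11856
  40–44: 5 × 0.0035 × 0.890 = 0.01558
  45–49: 5 × 0.0003 × 0.874 = 0.00131
Sum = 4.57928
NRR = 0.49261 × 4.57928 = 2.25580
An NRR exceeding 1 indicates intrinsic growth under these rates.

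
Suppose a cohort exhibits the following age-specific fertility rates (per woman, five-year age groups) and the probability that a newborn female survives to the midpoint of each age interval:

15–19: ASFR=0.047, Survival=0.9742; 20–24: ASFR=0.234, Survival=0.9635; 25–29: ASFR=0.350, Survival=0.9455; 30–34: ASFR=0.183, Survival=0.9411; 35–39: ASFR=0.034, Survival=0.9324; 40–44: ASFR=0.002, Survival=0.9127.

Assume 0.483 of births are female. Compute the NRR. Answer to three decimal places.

Proportion female at birth = 0.483.
Weighting each age-specific rate by interval width and survival:
  15–19: 5 × 0.047 × 0.9742 = 0.22894
  20–24: 5 × 0.234 × 0.9635 = 1.12730
  25–29: 5 × 0.350 × 0.9455 = 1.65463
  30–34: 5 × 0.183 × 0.9411 = 0.86111
  35–39: 5 × 0.034 × 0.9324 = 0.15851
  40–44: 5 × 0.002 × 0.9127 = 0.00913
Sum = 4.03962
NRR = 0.483 × 4.03962 = 1.95114

1.951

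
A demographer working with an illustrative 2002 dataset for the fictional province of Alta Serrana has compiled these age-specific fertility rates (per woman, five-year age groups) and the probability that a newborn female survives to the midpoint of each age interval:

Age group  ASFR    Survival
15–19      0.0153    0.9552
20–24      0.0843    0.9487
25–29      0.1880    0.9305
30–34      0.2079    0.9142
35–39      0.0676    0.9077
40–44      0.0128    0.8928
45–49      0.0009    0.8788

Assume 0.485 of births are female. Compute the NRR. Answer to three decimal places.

1.293

Proportion female at birth = 0.485.
Each age group contributes 5 × ASFR × survival:
  15–19: 5 × 0.0153 × 0.9552 = 0.07307
  20–24: 5 × 0.0843 × 0.9487 = 0.39988
  25–29: 5 × 0.1880 × 0.9305 = 0.87467
  30–34: 5 × 0.2079 × 0.9142 = 0.95031
  35–39: 5 × 0.0676 × 0.9077 = 0.30680
  40–44: 5 × 0.0128 × 0.8928 = 0.05714
  45–49: 5 × 0.0009 × 0.8788 = 0.00395
Sum = 2.66582
NRR = 0.485 × 2.66582 = 1.29292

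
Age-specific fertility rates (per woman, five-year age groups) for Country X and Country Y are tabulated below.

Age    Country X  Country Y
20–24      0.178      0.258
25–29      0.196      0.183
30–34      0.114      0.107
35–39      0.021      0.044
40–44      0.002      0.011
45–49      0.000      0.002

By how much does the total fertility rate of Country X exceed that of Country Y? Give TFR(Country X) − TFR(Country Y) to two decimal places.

-0.47

Country X:
  Sum of ASFRs = 0.178 + 0.196 + 0.114 + 0.021 + 0.002 + 0.000 = 0.511
  TFR = 5 × 0.511 = 2.555
Country Y:
  Sum of ASFRs = 0.258 + 0.183 + 0.107 + 0.044 + 0.011 + 0.002 = 0.605
  TFR = 5 × 0.605 = 3.025
Difference = 2.555 − 3.025 = -0.47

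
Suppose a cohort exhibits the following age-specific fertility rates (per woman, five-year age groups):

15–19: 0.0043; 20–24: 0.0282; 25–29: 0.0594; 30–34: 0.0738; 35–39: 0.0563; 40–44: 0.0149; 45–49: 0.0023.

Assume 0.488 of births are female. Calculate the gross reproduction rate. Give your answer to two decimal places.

0.58

Proportion female at birth = 0.488.
Sum of ASFRs = 0.0043 + 0.0282 + 0.0594 + 0.0738 + 0.0563 + 0.0149 + 0.0023 = 0.2392
TFR = 5 × 0.2392 = 1.196
GRR = 0.488 × 1.196 = 0.58365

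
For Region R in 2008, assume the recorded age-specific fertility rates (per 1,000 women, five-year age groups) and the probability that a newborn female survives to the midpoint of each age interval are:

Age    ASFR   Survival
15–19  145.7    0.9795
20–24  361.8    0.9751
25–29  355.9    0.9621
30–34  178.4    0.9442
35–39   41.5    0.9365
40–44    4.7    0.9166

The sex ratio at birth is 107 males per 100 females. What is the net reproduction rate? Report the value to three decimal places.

2.535

Proportion female at birth = 100 / (100 + 107) = 0.48309.
Each age group contributes 5 × ASFR × survival:
  15–19: 5 × 145.7/1000 × 0.9795 = 0.71357
  20–24: 5 × 361.8/1000 × 0.9751 = 1.76396
  25–29: 5 × 355.9/1000 × 0.9621 = 1.71206
  30–34: 5 × 178.4/1000 × 0.9442 = 0.84223
  35–39: 5 × 41.5/1000 × 0.9365 = 0.19432
  40–44: 5 × 4.7/1000 × 0.9166 = 0.02154
Sum = 5.24768
NRR = 0.48309 × 5.24768 = 2.53510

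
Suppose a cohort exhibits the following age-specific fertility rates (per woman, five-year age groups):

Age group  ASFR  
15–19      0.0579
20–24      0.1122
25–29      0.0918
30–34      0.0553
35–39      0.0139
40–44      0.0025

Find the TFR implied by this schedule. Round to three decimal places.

1.668

Sum of ASFRs = 0.0579 + 0.1122 + 0.0918 + 0.0553 + 0.0139 + 0.0025 = 0.3336
TFR = 5 × 0.3336 = 1.668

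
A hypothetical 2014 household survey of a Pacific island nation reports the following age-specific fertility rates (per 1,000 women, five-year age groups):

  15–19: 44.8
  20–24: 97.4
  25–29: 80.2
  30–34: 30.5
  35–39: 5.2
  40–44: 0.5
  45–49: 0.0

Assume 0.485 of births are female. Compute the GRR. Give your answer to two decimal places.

Proportion female at birth = 0.485.
Sum of ASFRs = 44.8 + 97.4 + 80.2 + 30.5 + 5.2 + 0.5 + 0.0 = 258.6
TFR = 5 × 258.6 / 1000 = 1.293
GRR = 0.485 × 1.293 = 0.62711

0.63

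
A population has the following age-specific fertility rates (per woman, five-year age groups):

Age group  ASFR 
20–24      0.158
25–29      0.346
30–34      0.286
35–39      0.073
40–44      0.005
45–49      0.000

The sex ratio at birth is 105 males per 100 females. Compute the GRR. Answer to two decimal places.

2.12

Proportion female at birth = 100 / (100 + 105) = 0.48780.
Sum of ASFRs = 0.158 + 0.346 + 0.286 + 0.073 + 0.005 + 0.000 = 0.868
TFR = 5 × 0.868 = 4.34
GRR = 0.48780 × 4.34 = 2.11705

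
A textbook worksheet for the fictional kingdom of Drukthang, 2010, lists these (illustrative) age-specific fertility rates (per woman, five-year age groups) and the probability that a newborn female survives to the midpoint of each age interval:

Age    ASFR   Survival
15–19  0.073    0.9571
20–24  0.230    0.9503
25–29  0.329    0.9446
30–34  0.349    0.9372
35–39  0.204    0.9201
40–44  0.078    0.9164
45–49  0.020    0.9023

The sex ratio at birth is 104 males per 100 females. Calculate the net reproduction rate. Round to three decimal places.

Proportion female at birth = 100 / (100 + 104) = 0.49020.
Weighting each age-specific rate by interval width and survival:
  15–19: 5 × 0.073 × 0.9571 = 0.34934
  20–24: 5 × 0.230 × 0.9503 = 1.09285
  25–29: 5 × 0.329 × 0.9446 = 1.55387
  30–34: 5 × 0.349 × 0.9372 = 1.63541
  35–39: 5 × 0.204 × 0.9201 = 0.93850
  40–44: 5 × 0.078 × 0.9164 = 0.35740
  45–49: 5 × 0.020 × 0.9023 = 0.09023
Sum = 6.01760
NRR = 0.49020 × 6.01760 = 2.94983
NRR > 1, so each generation more than replaces itself.

2.950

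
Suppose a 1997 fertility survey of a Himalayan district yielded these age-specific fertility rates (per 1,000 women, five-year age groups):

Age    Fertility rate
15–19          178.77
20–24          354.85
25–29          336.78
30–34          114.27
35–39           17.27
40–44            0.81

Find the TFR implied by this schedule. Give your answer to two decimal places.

Sum of ASFRs = 178.77 + 354.85 + 336.78 + 114.27 + 17.27 + 0.81 = 1002.75
TFR = 5 × 1002.75 / 1000 = 5.01375

5.01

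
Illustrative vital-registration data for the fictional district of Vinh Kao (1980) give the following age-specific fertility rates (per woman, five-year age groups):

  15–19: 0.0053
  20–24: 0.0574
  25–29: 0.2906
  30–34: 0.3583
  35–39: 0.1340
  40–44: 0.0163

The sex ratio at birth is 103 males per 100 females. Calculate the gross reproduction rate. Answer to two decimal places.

2.12

Proportion female at birth = 100 / (100 + 103) = 0.49261.
Sum of ASFRs = 0.0053 + 0.0574 + 0.2906 + 0.3583 + 0.1340 + 0.0163 = 0.8619
TFR = 5 × 0.8619 = 4.3095
GRR = 0.49261 × 4.3095 = 2.12290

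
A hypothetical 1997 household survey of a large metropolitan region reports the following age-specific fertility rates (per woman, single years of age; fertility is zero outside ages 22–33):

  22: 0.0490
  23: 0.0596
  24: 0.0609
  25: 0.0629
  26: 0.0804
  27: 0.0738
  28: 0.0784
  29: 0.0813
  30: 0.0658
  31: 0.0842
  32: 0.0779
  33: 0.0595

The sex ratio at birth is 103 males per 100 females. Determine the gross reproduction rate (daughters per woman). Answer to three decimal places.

0.411

Proportion female at birth = 100 / (100 + 103) = 0.49261.
Sum of ASFRs = 0.0490 + 0.0596 + 0.0609 + 0.0629 + 0.0804 + 0.0738 + 0.0784 + 0.0813 + 0.0658 + 0.0842 + 0.0779 + 0.0595 = 0.8337
TFR = 0.8337
GRR = 0.49261 × 0.8337 = 0.41069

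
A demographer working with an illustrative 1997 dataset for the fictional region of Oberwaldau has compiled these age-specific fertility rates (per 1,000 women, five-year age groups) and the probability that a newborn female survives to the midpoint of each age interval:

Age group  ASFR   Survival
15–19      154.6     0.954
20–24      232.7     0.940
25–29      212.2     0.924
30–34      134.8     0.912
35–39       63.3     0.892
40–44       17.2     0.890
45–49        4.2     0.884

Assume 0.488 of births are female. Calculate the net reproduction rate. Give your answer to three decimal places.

Proportion female at birth = 0.488.
Weighting each age-specific rate by interval width and survival:
  15–19: 5 × 154.6/1000 × 0.954 = 0.73744
  20–24: 5 × 232.7/1000 × 0.940 = 1.09369
  25–29: 5 × 212.2/1000 × 0.924 = 0.98036
  30–34: 5 × 134.8/1000 × 0.912 = 0.61469
  35–39: 5 × 63.3/1000 × 0.892 = 0.28232
  40–44: 5 × 17.2/1000 × 0.890 = 0.07654
  45–49: 5 × 4.2/1000 × 0.884 = 0.01856
Sum = 3.80360
NRR = 0.488 × 3.80360 = 1.85616

1.856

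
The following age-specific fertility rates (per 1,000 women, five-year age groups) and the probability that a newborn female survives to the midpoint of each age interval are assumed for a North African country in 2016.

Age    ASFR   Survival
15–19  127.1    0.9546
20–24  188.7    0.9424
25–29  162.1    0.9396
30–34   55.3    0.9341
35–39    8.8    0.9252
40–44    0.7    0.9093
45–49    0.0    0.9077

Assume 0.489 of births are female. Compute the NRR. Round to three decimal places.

1.252

Proportion female at birth = 0.489.
Survival-weighted fertility by age (5·fₓ·Sₓ):
  15–19: 5 × 127.1/1000 × 0.9546 = 0.60665
  20–24: 5 × 188.7/1000 × 0.9424 = 0.88915
  25–29: 5 × 162.1/1000 × 0.9396 = 0.76155
  30–34: 5 × 55.3/1000 × 0.9341 = 0.25828
  35–39: 5 × 8.8/1000 × 0.9252 = 0.04071
  40–44: 5 × 0.7/1000 × 0.9093 = 0.00318
  45–49: 5 × 0.0/1000 × 0.9077 = 0.00000
Sum = 2.55952
NRR = 0.489 × 2.55952 = 1.25161
With NRR above 1 the population is above replacement fertility.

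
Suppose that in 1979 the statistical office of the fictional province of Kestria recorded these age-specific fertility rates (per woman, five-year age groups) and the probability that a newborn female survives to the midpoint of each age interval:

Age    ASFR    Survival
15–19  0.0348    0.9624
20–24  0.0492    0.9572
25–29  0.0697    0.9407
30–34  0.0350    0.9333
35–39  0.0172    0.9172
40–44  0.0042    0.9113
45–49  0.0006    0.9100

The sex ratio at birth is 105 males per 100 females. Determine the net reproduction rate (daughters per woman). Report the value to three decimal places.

0.485

Proportion female at birth = 100 / (100 + 105) = 0.48780.
Each age group contributes 5 × ASFR × survival:
  15–19: 5 × 0.0348 × 0.9624 = 0.16746
  20–24: 5 × 0.0492 × 0.9572 = 0.23547
  25–29: 5 × 0.0697 × 0.9407 = 0.32783
  30–34: 5 × 0.0350 × 0.9333 = 0.16333
  35–39: 5 × 0.0172 × 0.9172 = 0.07888
  40–44: 5 × 0.0042 × 0.9113 = 0.01914
  45–49: 5 × 0.0006 × 0.9100 = 0.00273
Sum = 0.99484
NRR = 0.48780 × 0.99484 = 0.48528
With NRR below 1 the population is below replacement fertility.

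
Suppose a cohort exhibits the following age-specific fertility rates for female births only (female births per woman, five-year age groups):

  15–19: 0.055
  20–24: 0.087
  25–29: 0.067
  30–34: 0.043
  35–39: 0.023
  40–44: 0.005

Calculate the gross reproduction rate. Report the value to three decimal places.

1.400

Sum of female ASFRs = 0.055 + 0.087 + 0.067 + 0.043 + 0.023 + 0.005 = 0.280
GRR = 5 × 0.280 = 1.4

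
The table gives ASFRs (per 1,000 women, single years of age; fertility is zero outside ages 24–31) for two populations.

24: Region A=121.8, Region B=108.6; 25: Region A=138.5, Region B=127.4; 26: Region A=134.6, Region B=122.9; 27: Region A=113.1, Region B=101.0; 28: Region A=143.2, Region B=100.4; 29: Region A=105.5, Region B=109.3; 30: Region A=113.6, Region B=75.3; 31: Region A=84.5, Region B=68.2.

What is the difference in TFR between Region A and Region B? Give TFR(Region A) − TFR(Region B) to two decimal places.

Region A:
  Sum of ASFRs = 121.8 + 138.5 + 134.6 + 113.1 + 143.2 + 105.5 + 113.6 + 84.5 = 954.8
  TFR = 954.8 / 1000 = 0.9548
Region B:
  Sum of ASFRs = 108.6 + 127.4 + 122.9 + 101.0 + 100.4 + 109.3 + 75.3 + 68.2 = 813.1
  TFR = 813.1 / 1000 = 0.8131
Difference = 0.9548 − 0.8131 = 0.1417

0.14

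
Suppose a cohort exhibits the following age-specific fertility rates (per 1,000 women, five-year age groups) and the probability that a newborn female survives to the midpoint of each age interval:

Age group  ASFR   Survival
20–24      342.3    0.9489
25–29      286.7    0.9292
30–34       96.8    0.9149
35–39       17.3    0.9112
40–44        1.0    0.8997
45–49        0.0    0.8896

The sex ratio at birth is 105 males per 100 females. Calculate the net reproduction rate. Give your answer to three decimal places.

Proportion female at birth = 100 / (100 + 105) = 0.48780.
Each age group contributes 5 × ASFR × survival:
  20–24: 5 × 342.3/1000 × 0.9489 = 1.62404
  25–29: 5 × 286.7/1000 × 0.9292 = 1.33201
  30–34: 5 × 96.8/1000 × 0.9149 = 0.44281
  35–39: 5 × 17.3/1000 × 0.9112 = 0.07882
  40–44: 5 × 1.0/1000 × 0.8997 = 0.00450
  45–49: 5 × 0.0/1000 × 0.8896 = 0.00000
Sum = 3.48218
NRR = 0.48780 × 3.48218 = 1.69861

1.699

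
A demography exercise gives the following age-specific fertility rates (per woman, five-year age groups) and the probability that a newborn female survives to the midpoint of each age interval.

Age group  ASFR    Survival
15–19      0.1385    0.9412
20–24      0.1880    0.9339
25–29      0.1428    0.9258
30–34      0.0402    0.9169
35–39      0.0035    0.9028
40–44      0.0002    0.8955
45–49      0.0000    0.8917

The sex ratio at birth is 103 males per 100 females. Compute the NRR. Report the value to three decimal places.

Proportion female at birth = 100 / (100 + 103) = 0.49261.
Each age group contributes 5 × ASFR × survival:
  15–19: 5 × 0.1385 × 0.9412 = 0.65178
  20–24: 5 × 0.1880 × 0.9339 = 0.87787
  25–29: 5 × 0.1428 × 0.9258 = 0.66102
  30–34: 5 × 0.0402 × 0.9169 = 0.18430
  35–39: 5 × 0.0035 × 0.9028 = 0.01580
  40–44: 5 × 0.0002 × 0.8955 = 0.00090
  45–49: 5 × 0.0000 × 0.8917 = 0.00000
Sum = 2.39167
NRR = 0.49261 × 2.39167 = 1.17816

1.178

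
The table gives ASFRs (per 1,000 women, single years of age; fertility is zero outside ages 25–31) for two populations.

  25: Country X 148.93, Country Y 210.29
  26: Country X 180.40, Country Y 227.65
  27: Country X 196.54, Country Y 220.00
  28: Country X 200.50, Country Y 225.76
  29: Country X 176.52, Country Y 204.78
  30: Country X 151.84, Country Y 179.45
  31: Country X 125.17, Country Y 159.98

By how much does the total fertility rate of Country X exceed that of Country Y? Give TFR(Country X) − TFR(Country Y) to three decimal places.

Country X:
  Sum of ASFRs = 148.93 + 180.40 + 196.54 + 200.50 + 176.52 + 151.84 + 125.17 = 1179.90
  TFR = 1179.90 / 1000 = 1.1799
Country Y:
  Sum of ASFRs = 210.29 + 227.65 + 220.00 + 225.76 + 204.78 + 179.45 + 159.98 = 1427.91
  TFR = 1427.91 / 1000 = 1.42791
Difference = 1.1799 − 1.42791 = -0.24801

-0.248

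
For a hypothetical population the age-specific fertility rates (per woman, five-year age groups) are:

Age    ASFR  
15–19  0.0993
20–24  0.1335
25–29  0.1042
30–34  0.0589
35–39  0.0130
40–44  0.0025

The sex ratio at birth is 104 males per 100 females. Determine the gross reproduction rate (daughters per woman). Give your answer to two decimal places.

1.01

Proportion female at birth = 100 / (100 + 104) = 0.49020.
Sum of ASFRs = 0.0993 + 0.1335 + 0.1042 + 0.0589 + 0.0130 + 0.0025 = 0.4114
TFR = 5 × 0.4114 = 2.057
GRR = 0.49020 × 2.057 = 1.00834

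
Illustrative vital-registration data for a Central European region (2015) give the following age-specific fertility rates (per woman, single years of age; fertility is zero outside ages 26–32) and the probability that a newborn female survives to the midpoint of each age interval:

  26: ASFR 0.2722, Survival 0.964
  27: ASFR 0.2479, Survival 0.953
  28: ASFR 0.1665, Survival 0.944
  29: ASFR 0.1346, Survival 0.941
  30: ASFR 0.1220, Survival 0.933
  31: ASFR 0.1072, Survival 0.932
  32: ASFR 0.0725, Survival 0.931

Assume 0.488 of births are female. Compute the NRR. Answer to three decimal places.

Proportion female at birth = 0.488.
Survival-weighted fertility by age (1·fₓ·Sₓ):
  26: 1 × 0.2722 × 0.964 = 0.26240
  27: 1 × 0.2479 × 0.953 = 0.23625
  28: 1 × 0.1665 × 0.944 = 0.15718
  29: 1 × 0.1346 × 0.941 = 0.12666
  30: 1 × 0.1220 × 0.933 = 0.11383
  31: 1 × 0.1072 × 0.932 = 0.09991
  32: 1 × 0.0725 × 0.931 = 0.06750
Sum = 1.06373
NRR = 0.488 × 1.06373 = 0.51910

0.519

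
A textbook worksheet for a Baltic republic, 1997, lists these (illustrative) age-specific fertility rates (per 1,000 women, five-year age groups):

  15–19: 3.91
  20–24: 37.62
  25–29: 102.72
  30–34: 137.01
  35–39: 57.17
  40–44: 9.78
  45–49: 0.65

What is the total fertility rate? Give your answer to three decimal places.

Sum of ASFRs = 3.91 + 37.62 + 102.72 + 137.01 + 57.17 + 9.78 + 0.65 = 348.86
TFR = 5 × 348.86 / 1000 = 1.7443

1.744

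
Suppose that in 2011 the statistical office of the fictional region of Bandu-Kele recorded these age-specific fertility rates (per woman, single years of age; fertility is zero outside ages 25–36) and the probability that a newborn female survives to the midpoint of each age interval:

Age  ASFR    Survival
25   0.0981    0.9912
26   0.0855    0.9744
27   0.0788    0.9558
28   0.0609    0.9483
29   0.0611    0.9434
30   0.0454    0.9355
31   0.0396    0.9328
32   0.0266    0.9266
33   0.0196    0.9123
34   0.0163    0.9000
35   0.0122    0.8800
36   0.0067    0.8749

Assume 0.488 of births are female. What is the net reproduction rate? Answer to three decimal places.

Proportion female at birth = 0.488.
Each age group contributes 1 × ASFR × survival:
  25: 1 × 0.0981 × 0.9912 = 0.09724
  26: 1 × 0.0855 × 0.9744 = 0.08331
  27: 1 × 0.0788 × 0.9558 = 0.07532
  28: 1 × 0.0609 × 0.9483 = 0.05775
  29: 1 × 0.0611 × 0.9434 = 0.05764
  30: 1 × 0.0454 × 0.9355 = 0.04247
  31: 1 × 0.0396 × 0.9328 = 0.03694
  32: 1 × 0.0266 × 0.9266 = 0.02465
  33: 1 × 0.0196 × 0.9123 = 0.01788
  34: 1 × 0.0163 × 0.9000 = 0.01467
  35: 1 × 0.0122 × 0.8800 = 0.01074
  36: 1 × 0.0067 × 0.8749 = 0.00586
Sum = 0.52447
NRR = 0.488 × 0.52447 = 0.25594

0.256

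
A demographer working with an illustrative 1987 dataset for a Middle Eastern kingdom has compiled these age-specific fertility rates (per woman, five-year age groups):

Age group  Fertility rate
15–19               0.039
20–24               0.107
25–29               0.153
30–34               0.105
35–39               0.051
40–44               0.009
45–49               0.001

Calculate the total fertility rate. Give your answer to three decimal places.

Sum of ASFRs = 0.039 + 0.107 + 0.153 + 0.105 + 0.051 + 0.009 + 0.001 = 0.465
TFR = 5 × 0.465 = 2.325

2.325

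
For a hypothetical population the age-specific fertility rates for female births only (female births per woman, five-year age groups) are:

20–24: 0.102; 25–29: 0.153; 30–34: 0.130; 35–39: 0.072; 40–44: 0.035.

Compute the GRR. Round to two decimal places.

2.46

Sum of female ASFRs = 0.102 + 0.153 + 0.130 + 0.072 + 0.035 = 0.492
GRR = 5 × 0.492 = 2.46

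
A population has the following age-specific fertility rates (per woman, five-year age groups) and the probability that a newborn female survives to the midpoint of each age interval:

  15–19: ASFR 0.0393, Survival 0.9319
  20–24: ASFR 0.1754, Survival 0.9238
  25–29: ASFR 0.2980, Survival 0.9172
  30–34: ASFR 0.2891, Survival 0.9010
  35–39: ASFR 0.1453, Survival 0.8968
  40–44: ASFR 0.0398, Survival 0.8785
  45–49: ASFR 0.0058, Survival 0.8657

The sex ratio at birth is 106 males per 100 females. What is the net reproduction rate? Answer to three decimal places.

2.191

Proportion female at birth = 100 / (100 + 106) = 0.48544.
Per-age-group product (5 × ASFR × survival probability):
  15–19: 5 × 0.0393 × 0.9319 = 0.18312
  20–24: 5 × 0.1754 × 0.9238 = 0.81017
  25–29: 5 × 0.2980 × 0.9172 = 1.36663
  30–34: 5 × 0.2891 × 0.9010 = 1.30240
  35–39: 5 × 0.1453 × 0.8968 = 0.65153
  40–44: 5 × 0.0398 × 0.8785 = 0.17482
  45–49: 5 × 0.0058 × 0.8657 = 0.02511
Sum = 4.51378
NRR = 0.48544 × 4.51378 = 2.19117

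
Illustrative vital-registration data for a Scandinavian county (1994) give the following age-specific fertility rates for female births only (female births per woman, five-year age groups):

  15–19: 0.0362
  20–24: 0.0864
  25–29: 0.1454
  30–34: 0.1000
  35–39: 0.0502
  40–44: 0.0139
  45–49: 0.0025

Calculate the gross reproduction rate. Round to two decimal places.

2.17

Sum of female ASFRs = 0.0362 + 0.0864 + 0.1454 + 0.1000 + 0.0502 + 0.0139 + 0.0025 = 0.4346
GRR = 5 × 0.4346 = 2.173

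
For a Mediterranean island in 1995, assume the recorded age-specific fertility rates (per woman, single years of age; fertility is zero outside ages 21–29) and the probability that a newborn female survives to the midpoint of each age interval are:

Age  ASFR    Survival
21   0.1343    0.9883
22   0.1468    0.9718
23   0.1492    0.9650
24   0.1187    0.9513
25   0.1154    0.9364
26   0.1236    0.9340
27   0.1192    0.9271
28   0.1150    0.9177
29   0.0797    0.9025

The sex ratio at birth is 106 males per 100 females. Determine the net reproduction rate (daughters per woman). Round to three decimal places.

0.507

Proportion female at birth = 100 / (100 + 106) = 0.48544.
Per-age-group product (1 × ASFR × survival probability):
  21: 1 × 0.1343 × 0.9883 = 0.13273
  22: 1 × 0.1468 × 0.9718 = 0.14266
  23: 1 × 0.1492 × 0.9650 = 0.14398
  24: 1 × 0.1187 × 0.9513 = 0.11292
  25: 1 × 0.1154 × 0.9364 = 0.10806
  26: 1 × 0.1236 × 0.9340 = 0.11544
  27: 1 × 0.1192 × 0.9271 = 0.11051
  28: 1 × 0.1150 × 0.9177 = 0.10554
  29: 1 × 0.0797 × 0.9025 = 0.07193
Sum = 1.04377
NRR = 0.48544 × 1.04377 = 0.50669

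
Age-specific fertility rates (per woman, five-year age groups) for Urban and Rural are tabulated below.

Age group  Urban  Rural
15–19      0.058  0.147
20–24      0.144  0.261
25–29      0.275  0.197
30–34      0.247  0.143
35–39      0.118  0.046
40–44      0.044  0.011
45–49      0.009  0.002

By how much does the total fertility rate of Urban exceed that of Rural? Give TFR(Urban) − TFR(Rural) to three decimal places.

0.440

Urban:
  Sum of ASFRs = 0.058 + 0.144 + 0.275 + 0.247 + 0.118 + 0.044 + 0.009 = 0.895
  TFR = 5 × 0.895 = 4.475
Rural:
  Sum of ASFRs = 0.147 + 0.261 + 0.197 + 0.143 + 0.046 + 0.011 + 0.002 = 0.807
  TFR = 5 × 0.807 = 4.035
Difference = 4.475 − 4.035 = 0.44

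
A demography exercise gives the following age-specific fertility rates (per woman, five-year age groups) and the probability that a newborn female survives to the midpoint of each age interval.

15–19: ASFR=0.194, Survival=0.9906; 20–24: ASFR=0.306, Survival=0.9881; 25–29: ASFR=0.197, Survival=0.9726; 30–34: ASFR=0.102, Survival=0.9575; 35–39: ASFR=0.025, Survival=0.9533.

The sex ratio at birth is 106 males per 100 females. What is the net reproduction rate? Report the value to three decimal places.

1.960

Proportion female at birth = 100 / (100 + 106) = 0.48544.
Per-age-group product (5 × ASFR × survival probability):
  15–19: 5 × 0.194 × 0.9906 = 0.96088
  20–24: 5 × 0.306 × 0.9881 = 1.51179
  25–29: 5 × 0.197 × 0.9726 = 0.95801
  30–34: 5 × 0.102 × 0.9575 = 0.48833
  35–39: 5 × 0.025 × 0.9533 = 0.11916
Sum = 4.03817
NRR = 0.48544 × 4.03817 = 1.96029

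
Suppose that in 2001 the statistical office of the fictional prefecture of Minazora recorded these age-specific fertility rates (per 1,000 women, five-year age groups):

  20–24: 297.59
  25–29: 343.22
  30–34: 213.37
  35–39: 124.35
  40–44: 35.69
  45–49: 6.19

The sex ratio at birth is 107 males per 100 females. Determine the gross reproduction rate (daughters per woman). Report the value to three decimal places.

Proportion female at birth = 100 / (100 + 107) = 0.48309.
Sum of ASFRs = 297.59 + 343.22 + 213.37 + 124.35 + 35.69 + 6.19 = 1020.41
TFR = 5 × 1020.41 / 1000 = 5.10205
GRR = 0.48309 × 5.10205 = 2.46475

2.465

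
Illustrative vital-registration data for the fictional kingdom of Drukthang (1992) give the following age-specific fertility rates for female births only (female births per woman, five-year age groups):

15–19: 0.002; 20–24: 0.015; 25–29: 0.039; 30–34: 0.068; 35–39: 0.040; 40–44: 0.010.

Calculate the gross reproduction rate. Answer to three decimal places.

Sum of female ASFRs = 0.002 + 0.015 + 0.039 + 0.068 + 0.040 + 0.010 = 0.174
GRR = 5 × 0.174 = 0.87

0.870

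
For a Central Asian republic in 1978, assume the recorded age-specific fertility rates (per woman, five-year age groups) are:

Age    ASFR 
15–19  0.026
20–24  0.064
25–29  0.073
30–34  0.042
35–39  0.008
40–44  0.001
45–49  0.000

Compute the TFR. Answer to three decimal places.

1.070

Sum of ASFRs = 0.026 + 0.064 + 0.073 + 0.042 + 0.008 + 0.001 + 0.000 = 0.214
TFR = 5 × 0.214 = 1.07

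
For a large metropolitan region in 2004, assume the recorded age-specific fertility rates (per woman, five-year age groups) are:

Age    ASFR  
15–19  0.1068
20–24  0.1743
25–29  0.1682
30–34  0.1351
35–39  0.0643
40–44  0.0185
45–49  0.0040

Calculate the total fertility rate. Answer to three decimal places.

3.356

Sum of ASFRs = 0.1068 + 0.1743 + 0.1682 + 0.1351 + 0.0643 + 0.0185 + 0.0040 = 0.6712
TFR = 5 × 0.6712 = 3.356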